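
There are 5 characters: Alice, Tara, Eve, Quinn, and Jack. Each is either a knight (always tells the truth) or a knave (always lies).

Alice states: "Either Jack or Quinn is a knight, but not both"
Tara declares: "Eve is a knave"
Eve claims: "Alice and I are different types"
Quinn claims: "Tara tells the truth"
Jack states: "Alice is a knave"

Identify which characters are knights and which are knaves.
Alice is a knave.
Tara is a knight.
Eve is a knave.
Quinn is a knight.
Jack is a knight.

Verification:
- Alice (knave) says "Either Jack or Quinn is a knight, but not both" - this is FALSE (a lie) because Jack is a knight and Quinn is a knight.
- Tara (knight) says "Eve is a knave" - this is TRUE because Eve is a knave.
- Eve (knave) says "Alice and I are different types" - this is FALSE (a lie) because Eve is a knave and Alice is a knave.
- Quinn (knight) says "Tara tells the truth" - this is TRUE because Tara is a knight.
- Jack (knight) says "Alice is a knave" - this is TRUE because Alice is a knave.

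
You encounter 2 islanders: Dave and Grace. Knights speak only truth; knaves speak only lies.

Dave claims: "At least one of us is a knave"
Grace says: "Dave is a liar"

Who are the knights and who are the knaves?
Dave is a knight.
Grace is a knave.

Verification:
- Dave (knight) says "At least one of us is a knave" - this is TRUE because Grace is a knave.
- Grace (knave) says "Dave is a liar" - this is FALSE (a lie) because Dave is a knight.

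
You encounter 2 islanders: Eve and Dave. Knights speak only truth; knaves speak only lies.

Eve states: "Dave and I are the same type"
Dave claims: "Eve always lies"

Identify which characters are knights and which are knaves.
Eve is a knave.
Dave is a knight.

Verification:
- Eve (knave) says "Dave and I are the same type" - this is FALSE (a lie) because Eve is a knave and Dave is a knight.
- Dave (knight) says "Eve always lies" - this is TRUE because Eve is a knave.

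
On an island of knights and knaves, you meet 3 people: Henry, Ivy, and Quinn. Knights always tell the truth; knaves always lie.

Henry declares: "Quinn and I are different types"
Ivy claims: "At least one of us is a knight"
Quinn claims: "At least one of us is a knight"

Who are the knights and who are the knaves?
Henry is a knave.
Ivy is a knave.
Quinn is a knave.

Verification:
- Henry (knave) says "Quinn and I are different types" - this is FALSE (a lie) because Henry is a knave and Quinn is a knave.
- Ivy (knave) says "At least one of us is a knight" - this is FALSE (a lie) because no one is a knight.
- Quinn (knave) says "At least one of us is a knight" - this is FALSE (a lie) because no one is a knight.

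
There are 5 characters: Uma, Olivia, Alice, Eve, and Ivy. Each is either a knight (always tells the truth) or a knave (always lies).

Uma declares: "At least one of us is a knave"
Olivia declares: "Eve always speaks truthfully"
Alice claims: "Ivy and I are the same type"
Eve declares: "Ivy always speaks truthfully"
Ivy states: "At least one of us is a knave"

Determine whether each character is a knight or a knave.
Uma is a knight.
Olivia is a knight.
Alice is a knave.
Eve is a knight.
Ivy is a knight.

Verification:
- Uma (knight) says "At least one of us is a knave" - this is TRUE because Alice is a knave.
- Olivia (knight) says "Eve always speaks truthfully" - this is TRUE because Eve is a knight.
- Alice (knave) says "Ivy and I are the same type" - this is FALSE (a lie) because Alice is a knave and Ivy is a knight.
- Eve (knight) says "Ivy always speaks truthfully" - this is TRUE because Ivy is a knight.
- Ivy (knight) says "At least one of us is a knave" - this is TRUE because Alice is a knave.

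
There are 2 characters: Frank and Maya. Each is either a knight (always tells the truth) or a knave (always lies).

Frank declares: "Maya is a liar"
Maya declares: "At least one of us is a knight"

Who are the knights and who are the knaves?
Frank is a knave.
Maya is a knight.

Verification:
- Frank (knave) says "Maya is a liar" - this is FALSE (a lie) because Maya is a knight.
- Maya (knight) says "At least one of us is a knight" - this is TRUE because Maya is a knight.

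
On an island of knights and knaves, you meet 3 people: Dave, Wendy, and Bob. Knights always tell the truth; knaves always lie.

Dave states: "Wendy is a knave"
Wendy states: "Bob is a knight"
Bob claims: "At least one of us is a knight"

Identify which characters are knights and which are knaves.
Dave is a knave.
Wendy is a knight.
Bob is a knight.

Verification:
- Dave (knave) says "Wendy is a knave" - this is FALSE (a lie) because Wendy is a knight.
- Wendy (knight) says "Bob is a knight" - this is TRUE because Bob is a knight.
- Bob (knight) says "At least one of us is a knight" - this is TRUE because Wendy and Bob are knights.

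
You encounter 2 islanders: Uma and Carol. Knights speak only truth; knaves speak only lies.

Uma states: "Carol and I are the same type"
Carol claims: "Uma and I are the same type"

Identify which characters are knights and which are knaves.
Uma is a knight.
Carol is a knight.

Verification:
- Uma (knight) says "Carol and I are the same type" - this is TRUE because Uma is a knight and Carol is a knight.
- Carol (knight) says "Uma and I are the same type" - this is TRUE because Carol is a knight and Uma is a knight.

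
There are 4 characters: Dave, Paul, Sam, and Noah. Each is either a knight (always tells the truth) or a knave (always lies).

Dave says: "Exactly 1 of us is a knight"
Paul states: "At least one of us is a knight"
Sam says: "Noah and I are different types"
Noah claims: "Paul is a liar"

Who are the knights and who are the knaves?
Dave is a knave.
Paul is a knight.
Sam is a knight.
Noah is a knave.

Verification:
- Dave (knave) says "Exactly 1 of us is a knight" - this is FALSE (a lie) because there are 2 knights.
- Paul (knight) says "At least one of us is a knight" - this is TRUE because Paul and Sam are knights.
- Sam (knight) says "Noah and I are different types" - this is TRUE because Sam is a knight and Noah is a knave.
- Noah (knave) says "Paul is a liar" - this is FALSE (a lie) because Paul is a knight.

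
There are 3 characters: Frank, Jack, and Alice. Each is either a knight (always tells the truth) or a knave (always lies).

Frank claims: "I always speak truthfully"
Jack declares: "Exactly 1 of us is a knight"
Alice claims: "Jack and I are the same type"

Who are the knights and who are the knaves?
Frank is a knave.
Jack is a knight.
Alice is a knave.

Verification:
- Frank (knave) says "I always speak truthfully" - this is FALSE (a lie) because Frank is a knave.
- Jack (knight) says "Exactly 1 of us is a knight" - this is TRUE because there are 1 knights.
- Alice (knave) says "Jack and I are the same type" - this is FALSE (a lie) because Alice is a knave and Jack is a knight.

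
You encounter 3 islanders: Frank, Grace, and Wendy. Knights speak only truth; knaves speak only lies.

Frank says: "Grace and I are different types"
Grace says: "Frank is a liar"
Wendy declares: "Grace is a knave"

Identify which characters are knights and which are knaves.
Frank is a knight.
Grace is a knave.
Wendy is a knight.

Verification:
- Frank (knight) says "Grace and I are different types" - this is TRUE because Frank is a knight and Grace is a knave.
- Grace (knave) says "Frank is a liar" - this is FALSE (a lie) because Frank is a knight.
- Wendy (knight) says "Grace is a knave" - this is TRUE because Grace is a knave.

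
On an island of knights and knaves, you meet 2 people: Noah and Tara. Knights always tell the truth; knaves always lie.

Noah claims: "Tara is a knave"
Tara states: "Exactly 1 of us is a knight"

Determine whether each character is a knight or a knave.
Noah is a knave.
Tara is a knight.

Verification:
- Noah (knave) says "Tara is a knave" - this is FALSE (a lie) because Tara is a knight.
- Tara (knight) says "Exactly 1 of us is a knight" - this is TRUE because there are 1 knights.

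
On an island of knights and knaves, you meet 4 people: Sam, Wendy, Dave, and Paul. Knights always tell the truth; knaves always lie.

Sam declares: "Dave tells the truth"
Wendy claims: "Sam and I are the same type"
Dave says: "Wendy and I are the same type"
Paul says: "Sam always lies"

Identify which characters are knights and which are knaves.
Sam is a knight.
Wendy is a knight.
Dave is a knight.
Paul is a knave.

Verification:
- Sam (knight) says "Dave tells the truth" - this is TRUE because Dave is a knight.
- Wendy (knight) says "Sam and I are the same type" - this is TRUE because Wendy is a knight and Sam is a knight.
- Dave (knight) says "Wendy and I are the same type" - this is TRUE because Dave is a knight and Wendy is a knight.
- Paul (knave) says "Sam always lies" - this is FALSE (a lie) because Sam is a knight.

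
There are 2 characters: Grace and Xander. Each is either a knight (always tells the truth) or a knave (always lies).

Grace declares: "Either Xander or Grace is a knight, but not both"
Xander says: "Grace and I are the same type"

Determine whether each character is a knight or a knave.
Grace is a knight.
Xander is a knave.

Verification:
- Grace (knight) says "Either Xander or Grace is a knight, but not both" - this is TRUE because Xander is a knave and Grace is a knight.
- Xander (knave) says "Grace and I are the same type" - this is FALSE (a lie) because Xander is a knave and Grace is a knight.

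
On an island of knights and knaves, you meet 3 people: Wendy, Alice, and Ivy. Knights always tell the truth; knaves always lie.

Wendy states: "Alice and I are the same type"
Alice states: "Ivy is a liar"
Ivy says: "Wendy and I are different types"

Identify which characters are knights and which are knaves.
Wendy is a knave.
Alice is a knight.
Ivy is a knave.

Verification:
- Wendy (knave) says "Alice and I are the same type" - this is FALSE (a lie) because Wendy is a knave and Alice is a knight.
- Alice (knight) says "Ivy is a liar" - this is TRUE because Ivy is a knave.
- Ivy (knave) says "Wendy and I are different types" - this is FALSE (a lie) because Ivy is a knave and Wendy is a knave.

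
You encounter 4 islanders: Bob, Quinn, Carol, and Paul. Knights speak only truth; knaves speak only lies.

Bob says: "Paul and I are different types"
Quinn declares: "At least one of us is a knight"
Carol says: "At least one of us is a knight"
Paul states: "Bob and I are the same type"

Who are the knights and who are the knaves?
Bob is a knight.
Quinn is a knight.
Carol is a knight.
Paul is a knave.

Verification:
- Bob (knight) says "Paul and I are different types" - this is TRUE because Bob is a knight and Paul is a knave.
- Quinn (knight) says "At least one of us is a knight" - this is TRUE because Bob, Quinn, and Carol are knights.
- Carol (knight) says "At least one of us is a knight" - this is TRUE because Bob, Quinn, and Carol are knights.
- Paul (knave) says "Bob and I are the same type" - this is FALSE (a lie) because Paul is a knave and Bob is a knight.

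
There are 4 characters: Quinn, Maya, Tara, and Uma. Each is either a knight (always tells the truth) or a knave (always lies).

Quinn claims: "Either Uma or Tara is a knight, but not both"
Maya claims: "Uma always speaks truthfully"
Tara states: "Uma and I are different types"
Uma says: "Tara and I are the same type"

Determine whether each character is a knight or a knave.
Quinn is a knight.
Maya is a knave.
Tara is a knight.
Uma is a knave.

Verification:
- Quinn (knight) says "Either Uma or Tara is a knight, but not both" - this is TRUE because Uma is a knave and Tara is a knight.
- Maya (knave) says "Uma always speaks truthfully" - this is FALSE (a lie) because Uma is a knave.
- Tara (knight) says "Uma and I are different types" - this is TRUE because Tara is a knight and Uma is a knave.
- Uma (knave) says "Tara and I are the same type" - this is FALSE (a lie) because Uma is a knave and Tara is a knight.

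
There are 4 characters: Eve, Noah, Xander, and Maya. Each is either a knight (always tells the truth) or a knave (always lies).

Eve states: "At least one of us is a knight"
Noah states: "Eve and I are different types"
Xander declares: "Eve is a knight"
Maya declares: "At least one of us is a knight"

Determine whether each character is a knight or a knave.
Eve is a knave.
Noah is a knave.
Xander is a knave.
Maya is a knave.

Verification:
- Eve (knave) says "At least one of us is a knight" - this is FALSE (a lie) because no one is a knight.
- Noah (knave) says "Eve and I are different types" - this is FALSE (a lie) because Noah is a knave and Eve is a knave.
- Xander (knave) says "Eve is a knight" - this is FALSE (a lie) because Eve is a knave.
- Maya (knave) says "At least one of us is a knight" - this is FALSE (a lie) because no one is a knight.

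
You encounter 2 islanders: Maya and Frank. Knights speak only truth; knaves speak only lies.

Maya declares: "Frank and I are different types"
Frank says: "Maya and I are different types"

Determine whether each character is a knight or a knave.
Maya is a knave.
Frank is a knave.

Verification:
- Maya (knave) says "Frank and I are different types" - this is FALSE (a lie) because Maya is a knave and Frank is a knave.
- Frank (knave) says "Maya and I are different types" - this is FALSE (a lie) because Frank is a knave and Maya is a knave.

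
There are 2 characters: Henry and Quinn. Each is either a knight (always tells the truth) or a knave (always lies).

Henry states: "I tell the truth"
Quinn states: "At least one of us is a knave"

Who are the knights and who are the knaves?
Henry is a knave.
Quinn is a knight.

Verification:
- Henry (knave) says "I tell the truth" - this is FALSE (a lie) because Henry is a knave.
- Quinn (knight) says "At least one of us is a knave" - this is TRUE because Henry is a knave.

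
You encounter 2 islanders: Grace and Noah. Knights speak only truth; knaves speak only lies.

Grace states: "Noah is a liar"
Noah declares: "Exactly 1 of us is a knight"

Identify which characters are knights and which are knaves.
Grace is a knave.
Noah is a knight.

Verification:
- Grace (knave) says "Noah is a liar" - this is FALSE (a lie) because Noah is a knight.
- Noah (knight) says "Exactly 1 of us is a knight" - this is TRUE because there are 1 knights.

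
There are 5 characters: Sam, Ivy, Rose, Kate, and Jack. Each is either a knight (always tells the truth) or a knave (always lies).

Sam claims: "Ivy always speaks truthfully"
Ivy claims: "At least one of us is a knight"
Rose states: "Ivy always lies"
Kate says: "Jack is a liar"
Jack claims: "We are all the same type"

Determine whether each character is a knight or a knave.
Sam is a knight.
Ivy is a knight.
Rose is a knave.
Kate is a knight.
Jack is a knave.

Verification:
- Sam (knight) says "Ivy always speaks truthfully" - this is TRUE because Ivy is a knight.
- Ivy (knight) says "At least one of us is a knight" - this is TRUE because Sam, Ivy, and Kate are knights.
- Rose (knave) says "Ivy always lies" - this is FALSE (a lie) because Ivy is a knight.
- Kate (knight) says "Jack is a liar" - this is TRUE because Jack is a knave.
- Jack (knave) says "We are all the same type" - this is FALSE (a lie) because Sam, Ivy, and Kate are knights and Rose and Jack are knaves.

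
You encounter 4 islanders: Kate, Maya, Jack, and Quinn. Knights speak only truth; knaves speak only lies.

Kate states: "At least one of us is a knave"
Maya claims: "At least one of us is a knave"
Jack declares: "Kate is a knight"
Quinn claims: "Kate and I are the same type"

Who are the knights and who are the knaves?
Kate is a knight.
Maya is a knight.
Jack is a knight.
Quinn is a knave.

Verification:
- Kate (knight) says "At least one of us is a knave" - this is TRUE because Quinn is a knave.
- Maya (knight) says "At least one of us is a knave" - this is TRUE because Quinn is a knave.
- Jack (knight) says "Kate is a knight" - this is TRUE because Kate is a knight.
- Quinn (knave) says "Kate and I are the same type" - this is FALSE (a lie) because Quinn is a knave and Kate is a knight.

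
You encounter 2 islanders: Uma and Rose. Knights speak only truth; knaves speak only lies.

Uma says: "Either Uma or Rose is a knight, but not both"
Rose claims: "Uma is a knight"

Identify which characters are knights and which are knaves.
Uma is a knave.
Rose is a knave.

Verification:
- Uma (knave) says "Either Uma or Rose is a knight, but not both" - this is FALSE (a lie) because Uma is a knave and Rose is a knave.
- Rose (knave) says "Uma is a knight" - this is FALSE (a lie) because Uma is a knave.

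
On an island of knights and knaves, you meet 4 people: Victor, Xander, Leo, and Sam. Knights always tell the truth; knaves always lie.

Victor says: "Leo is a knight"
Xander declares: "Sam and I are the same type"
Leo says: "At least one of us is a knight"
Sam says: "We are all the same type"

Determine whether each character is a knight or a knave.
Victor is a knight.
Xander is a knight.
Leo is a knight.
Sam is a knight.

Verification:
- Victor (knight) says "Leo is a knight" - this is TRUE because Leo is a knight.
- Xander (knight) says "Sam and I are the same type" - this is TRUE because Xander is a knight and Sam is a knight.
- Leo (knight) says "At least one of us is a knight" - this is TRUE because Victor, Xander, Leo, and Sam are knights.
- Sam (knight) says "We are all the same type" - this is TRUE because Victor, Xander, Leo, and Sam are knights.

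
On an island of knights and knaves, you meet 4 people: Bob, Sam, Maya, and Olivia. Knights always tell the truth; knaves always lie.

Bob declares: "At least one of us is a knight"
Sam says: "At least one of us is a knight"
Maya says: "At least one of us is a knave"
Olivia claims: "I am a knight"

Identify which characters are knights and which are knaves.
Bob is a knight.
Sam is a knight.
Maya is a knight.
Olivia is a knave.

Verification:
- Bob (knight) says "At least one of us is a knight" - this is TRUE because Bob, Sam, and Maya are knights.
- Sam (knight) says "At least one of us is a knight" - this is TRUE because Bob, Sam, and Maya are knights.
- Maya (knight) says "At least one of us is a knave" - this is TRUE because Olivia is a knave.
- Olivia (knave) says "I am a knight" - this is FALSE (a lie) because Olivia is a knave.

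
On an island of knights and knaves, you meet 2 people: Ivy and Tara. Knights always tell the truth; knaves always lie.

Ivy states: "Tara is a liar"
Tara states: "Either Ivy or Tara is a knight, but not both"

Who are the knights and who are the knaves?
Ivy is a knave.
Tara is a knight.

Verification:
- Ivy (knave) says "Tara is a liar" - this is FALSE (a lie) because Tara is a knight.
- Tara (knight) says "Either Ivy or Tara is a knight, but not both" - this is TRUE because Ivy is a knave and Tara is a knight.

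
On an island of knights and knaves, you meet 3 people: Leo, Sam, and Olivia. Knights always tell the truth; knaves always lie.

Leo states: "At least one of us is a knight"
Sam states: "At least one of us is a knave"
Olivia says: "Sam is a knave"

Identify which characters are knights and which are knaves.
Leo is a knight.
Sam is a knight.
Olivia is a knave.

Verification:
- Leo (knight) says "At least one of us is a knight" - this is TRUE because Leo and Sam are knights.
- Sam (knight) says "At least one of us is a knave" - this is TRUE because Olivia is a knave.
- Olivia (knave) says "Sam is a knave" - this is FALSE (a lie) because Sam is a knight.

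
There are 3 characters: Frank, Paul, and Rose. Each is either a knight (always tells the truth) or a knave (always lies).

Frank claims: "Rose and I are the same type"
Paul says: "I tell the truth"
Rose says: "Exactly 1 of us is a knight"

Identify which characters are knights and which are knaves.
Frank is a knave.
Paul is a knave.
Rose is a knight.

Verification:
- Frank (knave) says "Rose and I are the same type" - this is FALSE (a lie) because Frank is a knave and Rose is a knight.
- Paul (knave) says "I tell the truth" - this is FALSE (a lie) because Paul is a knave.
- Rose (knight) says "Exactly 1 of us is a knight" - this is TRUE because there are 1 knights.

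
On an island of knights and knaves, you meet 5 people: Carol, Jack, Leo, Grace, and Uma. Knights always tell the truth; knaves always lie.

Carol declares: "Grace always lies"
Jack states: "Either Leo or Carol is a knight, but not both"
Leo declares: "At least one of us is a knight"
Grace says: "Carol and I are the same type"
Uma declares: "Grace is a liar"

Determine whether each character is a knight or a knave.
Carol is a knight.
Jack is a knave.
Leo is a knight.
Grace is a knave.
Uma is a knight.

Verification:
- Carol (knight) says "Grace always lies" - this is TRUE because Grace is a knave.
- Jack (knave) says "Either Leo or Carol is a knight, but not both" - this is FALSE (a lie) because Leo is a knight and Carol is a knight.
- Leo (knight) says "At least one of us is a knight" - this is TRUE because Carol, Leo, and Uma are knights.
- Grace (knave) says "Carol and I are the same type" - this is FALSE (a lie) because Grace is a knave and Carol is a knight.
- Uma (knight) says "Grace is a liar" - this is TRUE because Grace is a knave.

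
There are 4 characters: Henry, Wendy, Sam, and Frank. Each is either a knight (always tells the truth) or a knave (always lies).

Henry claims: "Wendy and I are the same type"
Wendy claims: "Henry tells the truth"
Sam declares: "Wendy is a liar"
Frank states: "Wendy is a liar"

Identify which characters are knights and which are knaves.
Henry is a knight.
Wendy is a knight.
Sam is a knave.
Frank is a knave.

Verification:
- Henry (knight) says "Wendy and I are the same type" - this is TRUE because Henry is a knight and Wendy is a knight.
- Wendy (knight) says "Henry tells the truth" - this is TRUE because Henry is a knight.
- Sam (knave) says "Wendy is a liar" - this is FALSE (a lie) because Wendy is a knight.
- Frank (knave) says "Wendy is a liar" - this is FALSE (a lie) because Wendy is a knight.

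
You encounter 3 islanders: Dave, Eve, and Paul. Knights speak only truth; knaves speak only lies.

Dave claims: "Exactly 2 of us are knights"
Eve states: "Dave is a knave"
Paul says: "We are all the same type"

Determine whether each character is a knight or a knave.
Dave is a knave.
Eve is a knight.
Paul is a knave.

Verification:
- Dave (knave) says "Exactly 2 of us are knights" - this is FALSE (a lie) because there are 1 knights.
- Eve (knight) says "Dave is a knave" - this is TRUE because Dave is a knave.
- Paul (knave) says "We are all the same type" - this is FALSE (a lie) because Eve is a knight and Dave and Paul are knaves.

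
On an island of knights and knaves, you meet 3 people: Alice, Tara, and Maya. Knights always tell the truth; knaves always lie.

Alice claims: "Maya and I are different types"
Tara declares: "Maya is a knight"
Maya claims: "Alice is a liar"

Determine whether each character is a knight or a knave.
Alice is a knight.
Tara is a knave.
Maya is a knave.

Verification:
- Alice (knight) says "Maya and I are different types" - this is TRUE because Alice is a knight and Maya is a knave.
- Tara (knave) says "Maya is a knight" - this is FALSE (a lie) because Maya is a knave.
- Maya (knave) says "Alice is a liar" - this is FALSE (a lie) because Alice is a knight.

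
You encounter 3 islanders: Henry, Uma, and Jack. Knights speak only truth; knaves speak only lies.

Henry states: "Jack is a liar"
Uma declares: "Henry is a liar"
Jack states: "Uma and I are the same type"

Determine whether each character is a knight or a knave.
Henry is a knave.
Uma is a knight.
Jack is a knight.

Verification:
- Henry (knave) says "Jack is a liar" - this is FALSE (a lie) because Jack is a knight.
- Uma (knight) says "Henry is a liar" - this is TRUE because Henry is a knave.
- Jack (knight) says "Uma and I are the same type" - this is TRUE because Jack is a knight and Uma is a knight.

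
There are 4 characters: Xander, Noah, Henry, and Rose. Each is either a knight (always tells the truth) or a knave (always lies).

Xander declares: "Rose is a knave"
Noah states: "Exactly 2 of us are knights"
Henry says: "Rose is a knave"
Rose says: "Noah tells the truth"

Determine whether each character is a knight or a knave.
Xander is a knave.
Noah is a knight.
Henry is a knave.
Rose is a knight.

Verification:
- Xander (knave) says "Rose is a knave" - this is FALSE (a lie) because Rose is a knight.
- Noah (knight) says "Exactly 2 of us are knights" - this is TRUE because there are 2 knights.
- Henry (knave) says "Rose is a knave" - this is FALSE (a lie) because Rose is a knight.
- Rose (knight) says "Noah tells the truth" - this is TRUE because Noah is a knight.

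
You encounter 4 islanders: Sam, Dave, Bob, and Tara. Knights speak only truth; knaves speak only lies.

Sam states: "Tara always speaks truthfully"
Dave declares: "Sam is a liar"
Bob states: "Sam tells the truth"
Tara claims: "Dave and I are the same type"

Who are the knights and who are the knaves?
Sam is a knave.
Dave is a knight.
Bob is a knave.
Tara is a knave.

Verification:
- Sam (knave) says "Tara always speaks truthfully" - this is FALSE (a lie) because Tara is a knave.
- Dave (knight) says "Sam is a liar" - this is TRUE because Sam is a knave.
- Bob (knave) says "Sam tells the truth" - this is FALSE (a lie) because Sam is a knave.
- Tara (knave) says "Dave and I are the same type" - this is FALSE (a lie) because Tara is a knave and Dave is a knight.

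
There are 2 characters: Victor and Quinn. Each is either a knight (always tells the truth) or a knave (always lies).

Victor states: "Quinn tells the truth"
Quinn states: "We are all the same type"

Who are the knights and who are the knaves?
Victor is a knight.
Quinn is a knight.

Verification:
- Victor (knight) says "Quinn tells the truth" - this is TRUE because Quinn is a knight.
- Quinn (knight) says "We are all the same type" - this is TRUE because Victor and Quinn are knights.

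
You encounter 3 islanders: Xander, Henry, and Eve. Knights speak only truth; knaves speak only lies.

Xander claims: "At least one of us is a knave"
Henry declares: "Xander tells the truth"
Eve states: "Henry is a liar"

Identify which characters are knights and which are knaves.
Xander is a knight.
Henry is a knight.
Eve is a knave.

Verification:
- Xander (knight) says "At least one of us is a knave" - this is TRUE because Eve is a knave.
- Henry (knight) says "Xander tells the truth" - this is TRUE because Xander is a knight.
- Eve (knave) says "Henry is a liar" - this is FALSE (a lie) because Henry is a knight.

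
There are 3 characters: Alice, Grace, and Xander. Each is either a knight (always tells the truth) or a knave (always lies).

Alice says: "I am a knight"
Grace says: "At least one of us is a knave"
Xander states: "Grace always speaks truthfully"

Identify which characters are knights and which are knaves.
Alice is a knave.
Grace is a knight.
Xander is a knight.

Verification:
- Alice (knave) says "I am a knight" - this is FALSE (a lie) because Alice is a knave.
- Grace (knight) says "At least one of us is a knave" - this is TRUE because Alice is a knave.
- Xander (knight) says "Grace always speaks truthfully" - this is TRUE because Grace is a knight.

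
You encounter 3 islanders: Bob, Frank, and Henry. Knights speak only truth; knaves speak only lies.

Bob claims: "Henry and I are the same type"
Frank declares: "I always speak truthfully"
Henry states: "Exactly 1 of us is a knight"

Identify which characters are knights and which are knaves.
Bob is a knave.
Frank is a knave.
Henry is a knight.

Verification:
- Bob (knave) says "Henry and I are the same type" - this is FALSE (a lie) because Bob is a knave and Henry is a knight.
- Frank (knave) says "I always speak truthfully" - this is FALSE (a lie) because Frank is a knave.
- Henry (knight) says "Exactly 1 of us is a knight" - this is TRUE because there are 1 knights.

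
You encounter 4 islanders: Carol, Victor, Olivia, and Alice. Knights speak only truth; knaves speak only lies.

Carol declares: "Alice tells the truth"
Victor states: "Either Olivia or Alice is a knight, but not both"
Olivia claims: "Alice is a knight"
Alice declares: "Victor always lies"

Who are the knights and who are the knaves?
Carol is a knight.
Victor is a knave.
Olivia is a knight.
Alice is a knight.

Verification:
- Carol (knight) says "Alice tells the truth" - this is TRUE because Alice is a knight.
- Victor (knave) says "Either Olivia or Alice is a knight, but not both" - this is FALSE (a lie) because Olivia is a knight and Alice is a knight.
- Olivia (knight) says "Alice is a knight" - this is TRUE because Alice is a knight.
- Alice (knight) says "Victor always lies" - this is TRUE because Victor is a knave.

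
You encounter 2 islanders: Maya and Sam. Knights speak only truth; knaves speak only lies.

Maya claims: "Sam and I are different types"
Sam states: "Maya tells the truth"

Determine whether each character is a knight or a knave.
Maya is a knave.
Sam is a knave.

Verification:
- Maya (knave) says "Sam and I are different types" - this is FALSE (a lie) because Maya is a knave and Sam is a knave.
- Sam (knave) says "Maya tells the truth" - this is FALSE (a lie) because Maya is a knave.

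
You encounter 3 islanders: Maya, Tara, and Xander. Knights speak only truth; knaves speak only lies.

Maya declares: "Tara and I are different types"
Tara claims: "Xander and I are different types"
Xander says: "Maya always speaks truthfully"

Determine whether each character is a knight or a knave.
Maya is a knave.
Tara is a knave.
Xander is a knave.

Verification:
- Maya (knave) says "Tara and I are different types" - this is FALSE (a lie) because Maya is a knave and Tara is a knave.
- Tara (knave) says "Xander and I are different types" - this is FALSE (a lie) because Tara is a knave and Xander is a knave.
- Xander (knave) says "Maya always speaks truthfully" - this is FALSE (a lie) because Maya is a knave.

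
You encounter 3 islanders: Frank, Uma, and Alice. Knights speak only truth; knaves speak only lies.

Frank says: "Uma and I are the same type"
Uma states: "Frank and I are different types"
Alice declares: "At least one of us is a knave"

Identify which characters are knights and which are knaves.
Frank is a knave.
Uma is a knight.
Alice is a knight.

Verification:
- Frank (knave) says "Uma and I are the same type" - this is FALSE (a lie) because Frank is a knave and Uma is a knight.
- Uma (knight) says "Frank and I are different types" - this is TRUE because Uma is a knight and Frank is a knave.
- Alice (knight) says "At least one of us is a knave" - this is TRUE because Frank is a knave.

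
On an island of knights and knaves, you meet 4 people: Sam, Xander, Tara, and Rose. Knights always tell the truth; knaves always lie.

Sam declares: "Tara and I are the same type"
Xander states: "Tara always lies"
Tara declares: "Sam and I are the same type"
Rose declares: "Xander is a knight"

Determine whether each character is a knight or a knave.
Sam is a knight.
Xander is a knave.
Tara is a knight.
Rose is a knave.

Verification:
- Sam (knight) says "Tara and I are the same type" - this is TRUE because Sam is a knight and Tara is a knight.
- Xander (knave) says "Tara always lies" - this is FALSE (a lie) because Tara is a knight.
- Tara (knight) says "Sam and I are the same type" - this is TRUE because Tara is a knight and Sam is a knight.
- Rose (knave) says "Xander is a knight" - this is FALSE (a lie) because Xander is a knave.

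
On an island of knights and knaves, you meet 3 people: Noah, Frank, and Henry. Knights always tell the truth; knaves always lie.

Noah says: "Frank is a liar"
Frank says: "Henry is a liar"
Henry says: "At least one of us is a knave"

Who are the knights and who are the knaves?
Noah is a knight.
Frank is a knave.
Henry is a knight.

Verification:
- Noah (knight) says "Frank is a liar" - this is TRUE because Frank is a knave.
- Frank (knave) says "Henry is a liar" - this is FALSE (a lie) because Henry is a knight.
- Henry (knight) says "At least one of us is a knave" - this is TRUE because Frank is a knave.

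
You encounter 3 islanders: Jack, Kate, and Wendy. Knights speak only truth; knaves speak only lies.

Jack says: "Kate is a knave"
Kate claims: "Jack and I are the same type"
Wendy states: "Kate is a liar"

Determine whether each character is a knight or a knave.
Jack is a knight.
Kate is a knave.
Wendy is a knight.

Verification:
- Jack (knight) says "Kate is a knave" - this is TRUE because Kate is a knave.
- Kate (knave) says "Jack and I are the same type" - this is FALSE (a lie) because Kate is a knave and Jack is a knight.
- Wendy (knight) says "Kate is a liar" - this is TRUE because Kate is a knave.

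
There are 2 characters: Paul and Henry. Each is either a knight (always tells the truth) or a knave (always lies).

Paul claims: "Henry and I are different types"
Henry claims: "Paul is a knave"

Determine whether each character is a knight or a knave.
Paul is a knight.
Henry is a knave.

Verification:
- Paul (knight) says "Henry and I are different types" - this is TRUE because Paul is a knight and Henry is a knave.
- Henry (knave) says "Paul is a knave" - this is FALSE (a lie) because Paul is a knight.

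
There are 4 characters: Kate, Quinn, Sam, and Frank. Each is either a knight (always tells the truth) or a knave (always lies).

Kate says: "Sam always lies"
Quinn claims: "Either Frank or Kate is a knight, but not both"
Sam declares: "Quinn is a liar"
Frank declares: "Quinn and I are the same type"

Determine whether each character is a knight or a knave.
Kate is a knight.
Quinn is a knight.
Sam is a knave.
Frank is a knave.

Verification:
- Kate (knight) says "Sam always lies" - this is TRUE because Sam is a knave.
- Quinn (knight) says "Either Frank or Kate is a knight, but not both" - this is TRUE because Frank is a knave and Kate is a knight.
- Sam (knave) says "Quinn is a liar" - this is FALSE (a lie) because Quinn is a knight.
- Frank (knave) says "Quinn and I are the same type" - this is FALSE (a lie) because Frank is a knave and Quinn is a knight.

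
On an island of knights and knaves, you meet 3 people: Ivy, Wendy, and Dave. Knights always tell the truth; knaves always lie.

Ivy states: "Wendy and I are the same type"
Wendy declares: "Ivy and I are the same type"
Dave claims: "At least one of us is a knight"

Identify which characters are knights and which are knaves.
Ivy is a knight.
Wendy is a knight.
Dave is a knight.

Verification:
- Ivy (knight) says "Wendy and I are the same type" - this is TRUE because Ivy is a knight and Wendy is a knight.
- Wendy (knight) says "Ivy and I are the same type" - this is TRUE because Wendy is a knight and Ivy is a knight.
- Dave (knight) says "At least one of us is a knight" - this is TRUE because Ivy, Wendy, and Dave are knights.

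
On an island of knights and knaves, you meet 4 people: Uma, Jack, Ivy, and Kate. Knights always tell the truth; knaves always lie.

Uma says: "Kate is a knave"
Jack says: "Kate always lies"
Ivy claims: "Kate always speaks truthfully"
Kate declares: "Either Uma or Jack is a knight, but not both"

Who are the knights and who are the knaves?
Uma is a knight.
Jack is a knight.
Ivy is a knave.
Kate is a knave.

Verification:
- Uma (knight) says "Kate is a knave" - this is TRUE because Kate is a knave.
- Jack (knight) says "Kate always lies" - this is TRUE because Kate is a knave.
- Ivy (knave) says "Kate always speaks truthfully" - this is FALSE (a lie) because Kate is a knave.
- Kate (knave) says "Either Uma or Jack is a knight, but not both" - this is FALSE (a lie) because Uma is a knight and Jack is a knight.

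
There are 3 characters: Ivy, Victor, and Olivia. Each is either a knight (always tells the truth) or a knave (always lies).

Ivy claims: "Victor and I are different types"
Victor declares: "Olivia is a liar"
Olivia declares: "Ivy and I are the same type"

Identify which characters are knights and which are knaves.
Ivy is a knight.
Victor is a knave.
Olivia is a knight.

Verification:
- Ivy (knight) says "Victor and I are different types" - this is TRUE because Ivy is a knight and Victor is a knave.
- Victor (knave) says "Olivia is a liar" - this is FALSE (a lie) because Olivia is a knight.
- Olivia (knight) says "Ivy and I are the same type" - this is TRUE because Olivia is a knight and Ivy is a knight.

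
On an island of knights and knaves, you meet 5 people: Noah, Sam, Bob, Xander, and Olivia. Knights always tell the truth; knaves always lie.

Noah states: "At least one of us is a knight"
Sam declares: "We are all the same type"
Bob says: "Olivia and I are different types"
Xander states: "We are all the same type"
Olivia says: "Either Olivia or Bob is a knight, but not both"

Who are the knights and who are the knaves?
Noah is a knight.
Sam is a knave.
Bob is a knave.
Xander is a knave.
Olivia is a knave.

Verification:
- Noah (knight) says "At least one of us is a knight" - this is TRUE because Noah is a knight.
- Sam (knave) says "We are all the same type" - this is FALSE (a lie) because Noah is a knight and Sam, Bob, Xander, and Olivia are knaves.
- Bob (knave) says "Olivia and I are different types" - this is FALSE (a lie) because Bob is a knave and Olivia is a knave.
- Xander (knave) says "We are all the same type" - this is FALSE (a lie) because Noah is a knight and Sam, Bob, Xander, and Olivia are knaves.
- Olivia (knave) says "Either Olivia or Bob is a knight, but not both" - this is FALSE (a lie) because Olivia is a knave and Bob is a knave.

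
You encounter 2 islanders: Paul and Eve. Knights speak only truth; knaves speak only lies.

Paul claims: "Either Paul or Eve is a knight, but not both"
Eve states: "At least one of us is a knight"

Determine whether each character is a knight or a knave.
Paul is a knave.
Eve is a knave.

Verification:
- Paul (knave) says "Either Paul or Eve is a knight, but not both" - this is FALSE (a lie) because Paul is a knave and Eve is a knave.
- Eve (knave) says "At least one of us is a knight" - this is FALSE (a lie) because no one is a knight.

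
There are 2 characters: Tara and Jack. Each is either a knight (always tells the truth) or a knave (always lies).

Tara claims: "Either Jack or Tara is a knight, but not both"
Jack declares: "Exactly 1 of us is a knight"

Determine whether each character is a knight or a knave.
Tara is a knave.
Jack is a knave.

Verification:
- Tara (knave) says "Either Jack or Tara is a knight, but not both" - this is FALSE (a lie) because Jack is a knave and Tara is a knave.
- Jack (knave) says "Exactly 1 of us is a knight" - this is FALSE (a lie) because there are 0 knights.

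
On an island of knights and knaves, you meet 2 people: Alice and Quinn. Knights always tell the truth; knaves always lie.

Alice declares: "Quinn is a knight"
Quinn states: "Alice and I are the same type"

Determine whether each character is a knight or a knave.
Alice is a knight.
Quinn is a knight.

Verification:
- Alice (knight) says "Quinn is a knight" - this is TRUE because Quinn is a knight.
- Quinn (knight) says "Alice and I are the same type" - this is TRUE because Quinn is a knight and Alice is a knight.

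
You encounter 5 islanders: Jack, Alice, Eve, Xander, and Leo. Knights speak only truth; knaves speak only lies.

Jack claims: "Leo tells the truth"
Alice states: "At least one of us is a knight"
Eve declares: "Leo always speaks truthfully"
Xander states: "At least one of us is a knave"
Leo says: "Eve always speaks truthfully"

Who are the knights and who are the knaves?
Jack is a knave.
Alice is a knight.
Eve is a knave.
Xander is a knight.
Leo is a knave.

Verification:
- Jack (knave) says "Leo tells the truth" - this is FALSE (a lie) because Leo is a knave.
- Alice (knight) says "At least one of us is a knight" - this is TRUE because Alice and Xander are knights.
- Eve (knave) says "Leo always speaks truthfully" - this is FALSE (a lie) because Leo is a knave.
- Xander (knight) says "At least one of us is a knave" - this is TRUE because Jack, Eve, and Leo are knaves.
- Leo (knave) says "Eve always speaks truthfully" - this is FALSE (a lie) because Eve is a knave.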